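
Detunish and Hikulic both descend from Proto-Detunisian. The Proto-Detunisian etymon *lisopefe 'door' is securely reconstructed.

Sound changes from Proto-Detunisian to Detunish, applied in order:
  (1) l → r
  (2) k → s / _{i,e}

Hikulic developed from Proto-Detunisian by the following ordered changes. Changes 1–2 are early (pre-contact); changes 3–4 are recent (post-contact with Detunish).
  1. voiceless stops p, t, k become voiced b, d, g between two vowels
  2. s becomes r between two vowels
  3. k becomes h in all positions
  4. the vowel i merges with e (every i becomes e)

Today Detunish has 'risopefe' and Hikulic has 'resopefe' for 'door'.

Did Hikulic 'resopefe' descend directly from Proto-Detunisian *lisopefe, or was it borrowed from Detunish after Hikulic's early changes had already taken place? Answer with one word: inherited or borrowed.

borrowed

If inherited, *lisopefe would pass through all of Hikulic's changes:
Hikulic: start from *lisopefe.
  rule 1 (intervocalic voicing): lisopefe → lisobefe
  rule 2 (rhotacism): lisobefe → lirobefe
  rule 3: no change — lirobefe
  rule 4 (vowel merger): lirobefe → lerobefe
  ⇒ Hikulic lerobefe
If borrowed from Detunish 'risopefe' after the early changes, it would undergo only the recent ones:
  rule 3 (unconditioned shift): no change (risopefe)
  rule 4 (vowel merger): risopefe → resopefe
  ⇒ as a loan: resopefe
Hikulic 'resopefe' matches the loan outcome 'resopefe', not the inherited 'lerobefe' — it skipped the early Hikulic changes, so it was borrowed from Detunish.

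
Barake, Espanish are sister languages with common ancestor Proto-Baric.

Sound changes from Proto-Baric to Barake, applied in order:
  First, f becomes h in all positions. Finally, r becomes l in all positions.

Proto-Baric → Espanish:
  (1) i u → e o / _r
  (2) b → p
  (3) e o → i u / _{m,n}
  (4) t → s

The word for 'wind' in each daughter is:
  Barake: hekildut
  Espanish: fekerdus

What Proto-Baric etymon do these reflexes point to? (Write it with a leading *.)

Position 8: Barake has t, Espanish has s. Barake preserves t here (none of its changes turn any other segment into t), so the proto-segment is *t.
Position 1: Barake has h, Espanish has f. Espanish preserves f here (none of its changes turn any other segment into f), so the proto-segment is *f.
Position 4: Barake has i, Espanish has e. Barake preserves i here (none of its changes turn any other segment into i), so the proto-segment is *i.
Continuing position by position gives *fekirdut; check it forward:
Barake: *fekirdut > hekirdut > hekildut  (by unconditioned shift, unconditioned shift)
Espanish: *fekirdut
  fekirdut → fekerdut   [pre-rhotic lowering]
  fekerdut (rule 2 does not apply)
  fekerdut (rule 3 does not apply)
  fekerdut → fekerdus   [unconditioned shift]
  giving Espanish fekerdus.
No other proto-form is consistent with every reflex, so the reconstruction is *fekirdut.

*fekirdut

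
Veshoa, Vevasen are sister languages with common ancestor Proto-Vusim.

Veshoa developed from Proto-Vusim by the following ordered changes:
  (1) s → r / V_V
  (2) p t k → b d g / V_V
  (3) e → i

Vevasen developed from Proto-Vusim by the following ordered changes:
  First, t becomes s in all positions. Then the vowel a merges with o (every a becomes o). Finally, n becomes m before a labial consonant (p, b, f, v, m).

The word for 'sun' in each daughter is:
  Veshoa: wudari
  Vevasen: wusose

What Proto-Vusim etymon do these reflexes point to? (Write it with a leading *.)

Position 6: Veshoa has i, Vevasen has e. Vevasen preserves e here (none of its changes turn any other segment into e), so the proto-segment is *e.
Position 5: Veshoa has r, Vevasen has s. Taking the neighbouring segments as reconstructed: Veshoa r could go back to *s or *r; Vevasen s could go back to *t or *s — the one source consistent with every daughter is *s.
Verify the candidate proto-form against each daughter:
Veshoa: *wutase
  wutase → wutare   [rhotacism]
  wutare → wudare   [intervocalic voicing]
  wudare → wudari   [vowel merger]
  giving Veshoa wudari.
Vevasen: *wutase
  wutase → wusase   [unconditioned shift]
  wusase → wusose   [vowel merger]
  wusose (rule 3 does not apply)
  giving Vevasen wusose.
Only *wutase yields all of Veshoa wudari, Vevasen wusose.

*wutase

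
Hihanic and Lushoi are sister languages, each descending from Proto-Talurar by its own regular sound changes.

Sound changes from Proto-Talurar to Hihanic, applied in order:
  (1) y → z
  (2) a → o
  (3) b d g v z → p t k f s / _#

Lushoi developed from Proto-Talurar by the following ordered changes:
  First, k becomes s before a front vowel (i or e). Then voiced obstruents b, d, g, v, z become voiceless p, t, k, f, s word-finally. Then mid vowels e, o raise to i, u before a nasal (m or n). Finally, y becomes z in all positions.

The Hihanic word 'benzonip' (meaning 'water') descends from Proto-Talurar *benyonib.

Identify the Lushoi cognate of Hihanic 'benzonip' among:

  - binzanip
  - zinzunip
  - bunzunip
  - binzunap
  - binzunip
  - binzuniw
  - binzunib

Lushoi: *benyonib > benyonip > binyunip > binzunip  (by final devoicing, pre-nasal raising, unconditioned shift)
Among the options, 'binzunip' alone shows every Lushoi change applied in order.

binzunip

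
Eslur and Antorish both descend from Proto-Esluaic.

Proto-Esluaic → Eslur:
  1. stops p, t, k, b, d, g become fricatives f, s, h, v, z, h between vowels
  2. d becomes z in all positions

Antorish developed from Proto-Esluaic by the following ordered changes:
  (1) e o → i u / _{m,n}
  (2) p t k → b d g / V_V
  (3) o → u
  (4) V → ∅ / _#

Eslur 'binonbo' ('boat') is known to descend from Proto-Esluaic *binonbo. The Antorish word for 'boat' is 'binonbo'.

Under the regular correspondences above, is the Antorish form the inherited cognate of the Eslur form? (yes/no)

no

Derive the expected Antorish reflex of *binonbo:
Antorish: *binonbo
  binonbo → binunbo   [pre-nasal raising]
  binunbo (rule 2 does not apply)
  binunbo → binunbu   [vowel merger]
  binunbu → binunb   [apocope]
  giving Antorish binunb.
The regular Antorish reflex would be 'binunb', but the attested form is 'binonbo'. The correspondence is irregular, so they are not cognates (the Antorish form has a different source).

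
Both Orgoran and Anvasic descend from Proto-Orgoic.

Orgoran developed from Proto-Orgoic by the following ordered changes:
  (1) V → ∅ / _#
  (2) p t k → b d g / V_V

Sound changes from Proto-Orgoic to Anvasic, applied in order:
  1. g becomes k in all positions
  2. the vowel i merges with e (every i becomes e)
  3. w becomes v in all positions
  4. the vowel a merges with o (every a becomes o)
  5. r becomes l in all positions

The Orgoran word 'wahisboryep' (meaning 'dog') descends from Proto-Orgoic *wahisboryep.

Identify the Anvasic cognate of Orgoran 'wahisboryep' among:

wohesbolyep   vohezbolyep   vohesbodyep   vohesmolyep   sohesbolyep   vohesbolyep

vohesbolyep

Anvasic: *wahisboryep > wahesboryep > vahesboryep > vohesboryep > vohesbolyep  (by vowel merger, unconditioned shift, vowel merger, unconditioned shift)
Among the options, 'vohesbolyep' alone shows every Anvasic change applied in order.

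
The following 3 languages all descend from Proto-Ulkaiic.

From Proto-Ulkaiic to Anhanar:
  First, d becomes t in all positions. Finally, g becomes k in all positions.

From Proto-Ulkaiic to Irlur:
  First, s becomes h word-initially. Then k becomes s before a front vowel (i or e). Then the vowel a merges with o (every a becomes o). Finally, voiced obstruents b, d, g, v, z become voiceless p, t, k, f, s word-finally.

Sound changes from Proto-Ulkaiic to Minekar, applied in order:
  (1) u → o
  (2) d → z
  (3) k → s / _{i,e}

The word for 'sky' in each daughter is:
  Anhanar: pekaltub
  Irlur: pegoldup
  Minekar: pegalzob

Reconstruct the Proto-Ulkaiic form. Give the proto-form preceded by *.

*pegaldub

Position 6: Anhanar has t, Irlur has d, Minekar has z. Irlur preserves d here (none of its changes turn any other segment into d), so the proto-segment is *d.
Position 7: Anhanar has u, Irlur has u, Minekar has o. Anhanar preserves u here (none of its changes turn any other segment into u), so the proto-segment is *u.
Position 8: Anhanar has b, Irlur has p, Minekar has b. Anhanar preserves b here (none of its changes turn any other segment into b), so the proto-segment is *b.
This points to *pegaldub. Verify forward in each daughter:
Anhanar: *pegaldub > pegaltub > pekaltub  (by unconditioned shift, unconditioned shift)
Irlur: start from *pegaldub.
  rule 1: no change — pegaldub
  rule 2: no change — pegaldub
  rule 3 (vowel merger): pegaldub → pegoldub
  rule 4 (final devoicing): pegoldub → pegoldup
  ⇒ Irlur pegoldup
Minekar: *pegaldub > pegaldob > pegalzob  (by vowel merger, unconditioned shift)
*pegaldub is the unique common source.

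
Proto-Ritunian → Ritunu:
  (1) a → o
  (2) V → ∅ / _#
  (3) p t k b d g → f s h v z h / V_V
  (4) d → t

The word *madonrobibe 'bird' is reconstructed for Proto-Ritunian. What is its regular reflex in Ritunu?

mozonrovib

Ritunu: *madonrobibe
  madonrobibe → modonrobibe   [vowel merger]
  modonrobibe → modonrobib   [apocope]
  modonrobib → mozonrovib   [intervocalic lenition]
  mozonrovib (rule 4 does not apply)
  giving Ritunu mozonrovib.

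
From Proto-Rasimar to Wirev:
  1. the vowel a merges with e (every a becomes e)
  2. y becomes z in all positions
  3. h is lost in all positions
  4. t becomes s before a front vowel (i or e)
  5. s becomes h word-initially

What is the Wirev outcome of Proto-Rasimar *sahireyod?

Wirev: *sahireyod
  sahireyod → sehireyod   [vowel merger]
  sehireyod → sehirezod   [unconditioned shift]
  sehirezod → seirezod   [h-loss]
  seirezod (rule 4 does not apply)
  seirezod → heirezod   [debuccalisation]
  giving Wirev heirezod.

heirezod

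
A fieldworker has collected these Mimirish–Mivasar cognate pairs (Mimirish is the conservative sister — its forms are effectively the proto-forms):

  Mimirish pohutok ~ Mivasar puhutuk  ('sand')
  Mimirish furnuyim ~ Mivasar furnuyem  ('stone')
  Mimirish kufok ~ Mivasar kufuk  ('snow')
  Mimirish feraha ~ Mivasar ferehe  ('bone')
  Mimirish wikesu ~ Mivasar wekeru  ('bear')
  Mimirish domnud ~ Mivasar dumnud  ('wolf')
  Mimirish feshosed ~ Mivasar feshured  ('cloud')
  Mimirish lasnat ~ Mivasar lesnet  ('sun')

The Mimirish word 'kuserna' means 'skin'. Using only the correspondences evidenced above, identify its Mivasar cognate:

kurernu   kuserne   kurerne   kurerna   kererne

feshosed ~ feshured — Mimirish s corresponds to Mivasar r between vowels (before a front vowel).
feraha ~ ferehe — Mimirish a corresponds to Mivasar e word-finally.
Applying these to Mimirish 'kuserna':
  kuserna → kurerna   (s→r between vowels (before a front vowel))
  kurerna → kurerne   (a→e word-finally)
So the Mivasar cognate is 'kurerne'.

kurerne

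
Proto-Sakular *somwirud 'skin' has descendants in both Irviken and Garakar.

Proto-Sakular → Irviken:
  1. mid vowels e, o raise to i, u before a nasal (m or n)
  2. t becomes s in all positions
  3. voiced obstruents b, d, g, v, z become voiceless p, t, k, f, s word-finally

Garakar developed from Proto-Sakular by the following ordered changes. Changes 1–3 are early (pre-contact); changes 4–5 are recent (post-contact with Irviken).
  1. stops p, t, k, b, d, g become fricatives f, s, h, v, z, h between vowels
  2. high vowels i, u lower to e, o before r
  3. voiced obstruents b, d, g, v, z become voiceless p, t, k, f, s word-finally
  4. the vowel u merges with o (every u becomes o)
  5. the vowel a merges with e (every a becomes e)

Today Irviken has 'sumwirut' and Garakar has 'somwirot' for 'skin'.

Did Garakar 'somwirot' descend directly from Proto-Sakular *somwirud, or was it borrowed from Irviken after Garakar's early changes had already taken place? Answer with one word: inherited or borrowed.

If inherited, *somwirud would pass through all of Garakar's changes:
Garakar: start from *somwirud.
  rule 1: no change — somwirud
  rule 2 (pre-rhotic lowering): somwirud → somwerud
  rule 3 (final devoicing): somwerud → somwerut
  rule 4 (vowel merger): somwerut → somwerot
  rule 5: no change — somwerot
  ⇒ Garakar somwerot
If borrowed from Irviken 'sumwirut' after the early changes, it would undergo only the recent ones:
  rule 4 (vowel merger): sumwirut → somwirot
  rule 5 (vowel merger): no change (somwirot)
  ⇒ as a loan: somwirot
Garakar 'somwirot' matches the loan outcome 'somwirot', not the inherited 'somwerot' — it skipped the early Garakar changes, so it was borrowed from Irviken.

borrowed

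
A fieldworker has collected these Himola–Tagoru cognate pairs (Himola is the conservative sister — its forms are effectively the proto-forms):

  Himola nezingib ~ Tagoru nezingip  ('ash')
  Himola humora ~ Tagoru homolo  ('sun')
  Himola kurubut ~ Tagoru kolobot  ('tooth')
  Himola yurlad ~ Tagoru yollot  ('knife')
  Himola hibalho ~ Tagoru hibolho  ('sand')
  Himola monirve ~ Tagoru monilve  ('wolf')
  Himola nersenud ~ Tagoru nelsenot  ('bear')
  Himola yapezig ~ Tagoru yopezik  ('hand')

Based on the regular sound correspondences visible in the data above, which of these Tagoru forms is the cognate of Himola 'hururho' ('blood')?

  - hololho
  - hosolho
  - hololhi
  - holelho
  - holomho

kurubut ~ kolobot, yurlad ~ yollot — Himola u corresponds to Tagoru o after a consonant, before r.
kurubut ~ kolobot — Himola r corresponds to Tagoru l between vowels (before a back vowel).
yurlad ~ yollot, nersenud ~ nelsenot — Himola r corresponds to Tagoru l after a vowel, before a consonant other than r, m, n, p, b, f, v.
Applying these to Himola 'hururho':
  hururho → horurho   (u→o after a consonant, before r)
  horurho → holurho   (r→l between vowels (before a back vowel))
  holurho → holorho   (u→o after a consonant, before r)
  holorho → hololho   (r→l after a vowel, before a consonant other than r, m, n, p, b, f, v)
So the Tagoru cognate is 'hololho'.

hololho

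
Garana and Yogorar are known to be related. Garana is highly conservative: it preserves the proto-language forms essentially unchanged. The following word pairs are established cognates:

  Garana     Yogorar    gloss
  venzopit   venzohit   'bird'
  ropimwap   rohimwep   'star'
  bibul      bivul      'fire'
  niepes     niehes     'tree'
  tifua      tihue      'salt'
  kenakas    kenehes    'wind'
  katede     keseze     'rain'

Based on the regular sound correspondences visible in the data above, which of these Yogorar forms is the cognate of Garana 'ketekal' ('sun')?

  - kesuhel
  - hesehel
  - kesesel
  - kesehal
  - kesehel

kesehel

katede ~ keseze — Garana t corresponds to Yogorar s between vowels (before a front vowel).
kenakas ~ kenehes — Garana k corresponds to Yogorar h between vowels (before a back vowel).
kenakas ~ kenehes, katede ~ keseze — Garana a corresponds to Yogorar e after a consonant, before a consonant other than r, m, n, p, b, f, v.
Applying these to Garana 'ketekal':
  ketekal → kesekal   (t→s between vowels (before a front vowel))
  kesekal → kesehal   (k→h between vowels (before a back vowel))
  kesehal → kesehel   (a→e after a consonant, before a consonant other than r, m, n, p, b, f, v)
So the Yogorar cognate is 'kesehel'.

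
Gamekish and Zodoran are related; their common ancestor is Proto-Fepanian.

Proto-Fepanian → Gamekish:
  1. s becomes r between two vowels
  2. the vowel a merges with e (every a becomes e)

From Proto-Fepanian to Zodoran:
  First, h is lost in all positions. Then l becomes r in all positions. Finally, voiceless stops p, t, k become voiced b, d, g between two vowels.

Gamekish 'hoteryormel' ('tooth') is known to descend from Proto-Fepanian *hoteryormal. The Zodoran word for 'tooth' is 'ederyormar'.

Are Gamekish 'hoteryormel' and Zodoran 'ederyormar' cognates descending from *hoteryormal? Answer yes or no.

Derive the expected Zodoran reflex of *hoteryormal:
Zodoran: *hoteryormal
  hoteryormal → oteryormal   [h-loss]
  oteryormal → oteryormar   [unconditioned shift]
  oteryormar → oderyormar   [intervocalic voicing]
  giving Zodoran oderyormar.
The regular Zodoran reflex would be 'oderyormar', but the attested form is 'ederyormar'. The correspondence is irregular, so they are not cognates (the Zodoran form has a different source).

no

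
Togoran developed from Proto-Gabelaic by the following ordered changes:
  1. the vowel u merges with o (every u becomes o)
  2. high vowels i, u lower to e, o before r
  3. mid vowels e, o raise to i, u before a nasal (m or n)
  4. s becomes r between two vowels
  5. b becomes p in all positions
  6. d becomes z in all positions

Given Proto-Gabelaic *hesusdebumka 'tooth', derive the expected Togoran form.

Togoran: *hesusdebumka > hesosdebomka > hesosdebumka > herosdebumka > herosdepumka > heroszepumka  (by vowel merger, pre-nasal raising, rhotacism, unconditioned shift, unconditioned shift)

heroszepumka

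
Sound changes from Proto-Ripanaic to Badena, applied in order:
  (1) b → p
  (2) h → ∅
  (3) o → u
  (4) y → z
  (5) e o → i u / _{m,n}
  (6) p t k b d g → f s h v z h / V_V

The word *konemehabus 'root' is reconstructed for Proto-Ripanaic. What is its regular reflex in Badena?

kunimeafus

Badena: *konemehabus
  konemehabus → konemehapus   [unconditioned shift]
  konemehapus → konemeapus   [h-loss]
  konemeapus → kunemeapus   [vowel merger]
  kunemeapus (rule 4 does not apply)
  kunemeapus → kunimeapus   [pre-nasal raising]
  kunimeapus → kunimeafus   [intervocalic lenition]
  giving Badena kunimeafus.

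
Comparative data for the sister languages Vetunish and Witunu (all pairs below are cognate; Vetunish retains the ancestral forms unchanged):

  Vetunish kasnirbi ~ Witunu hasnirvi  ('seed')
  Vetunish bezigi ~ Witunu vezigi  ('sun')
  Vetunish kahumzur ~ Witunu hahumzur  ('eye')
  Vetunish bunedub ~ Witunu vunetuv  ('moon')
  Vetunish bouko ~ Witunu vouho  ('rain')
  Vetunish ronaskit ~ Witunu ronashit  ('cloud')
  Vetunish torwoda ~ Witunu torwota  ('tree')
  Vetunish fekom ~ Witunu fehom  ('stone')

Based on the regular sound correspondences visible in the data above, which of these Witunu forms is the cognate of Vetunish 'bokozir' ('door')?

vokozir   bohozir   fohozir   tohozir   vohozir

vohozir

bouko ~ vouho — Vetunish b corresponds to Witunu v word-initially before a back vowel.
bouko ~ vouho, fekom ~ fehom — Vetunish k corresponds to Witunu h between vowels (before a back vowel).
Applying these to Vetunish 'bokozir':
  bokozir → vokozir   (b→v word-initially before a back vowel)
  vokozir → vohozir   (k→h between vowels (before a back vowel))
So the Witunu cognate is 'vohozir'.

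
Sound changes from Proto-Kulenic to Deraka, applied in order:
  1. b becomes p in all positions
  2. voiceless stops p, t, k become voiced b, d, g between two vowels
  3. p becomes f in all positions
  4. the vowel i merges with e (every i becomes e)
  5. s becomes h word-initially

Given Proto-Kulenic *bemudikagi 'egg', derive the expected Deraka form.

Deraka: start from *bemudikagi.
  rule 1 (unconditioned shift): bemudikagi → pemudikagi
  rule 2 (intervocalic voicing): pemudikagi → pemudigagi
  rule 3 (unconditioned shift): pemudigagi → femudigagi
  rule 4 (vowel merger): femudigagi → femudegage
  rule 5: no change — femudegage
  ⇒ Deraka femudegage

femudegage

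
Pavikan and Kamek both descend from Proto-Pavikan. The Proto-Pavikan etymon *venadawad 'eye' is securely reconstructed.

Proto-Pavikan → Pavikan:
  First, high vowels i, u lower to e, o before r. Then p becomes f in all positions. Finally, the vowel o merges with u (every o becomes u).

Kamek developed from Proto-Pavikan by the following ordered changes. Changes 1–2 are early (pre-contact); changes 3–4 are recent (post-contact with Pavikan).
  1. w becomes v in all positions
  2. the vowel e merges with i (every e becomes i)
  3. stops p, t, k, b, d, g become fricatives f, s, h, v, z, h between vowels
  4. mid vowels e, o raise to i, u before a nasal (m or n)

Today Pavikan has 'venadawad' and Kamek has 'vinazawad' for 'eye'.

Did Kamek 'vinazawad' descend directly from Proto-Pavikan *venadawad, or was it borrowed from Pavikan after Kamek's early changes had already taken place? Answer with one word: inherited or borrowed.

If inherited, *venadawad would pass through all of Kamek's changes:
Kamek: start from *venadawad.
  rule 1 (unconditioned shift): venadawad → venadavad
  rule 2 (vowel merger): venadavad → vinadavad
  rule 3 (intervocalic lenition): vinadavad → vinazavad
  rule 4: no change — vinazavad
  ⇒ Kamek vinazavad
If borrowed from Pavikan 'venadawad' after the early changes, it would undergo only the recent ones:
  rule 3 (intervocalic lenition): venadawad → venazawad
  rule 4 (pre-nasal raising): venazawad → vinazawad
  ⇒ as a loan: vinazawad
Kamek 'vinazawad' matches the loan outcome 'vinazawad', not the inherited 'vinazavad' — it skipped the early Kamek changes, so it was borrowed from Pavikan.

borrowed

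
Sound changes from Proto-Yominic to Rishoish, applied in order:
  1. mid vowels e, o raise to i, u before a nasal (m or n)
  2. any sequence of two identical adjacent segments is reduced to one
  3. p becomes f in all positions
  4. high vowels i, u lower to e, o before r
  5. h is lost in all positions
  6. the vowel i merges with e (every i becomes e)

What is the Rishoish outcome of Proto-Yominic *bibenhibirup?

Rishoish: start from *bibenhibirup.
  rule 1 (pre-nasal raising): bibenhibirup → bibinhibirup
  rule 2: no change — bibinhibirup
  rule 3 (unconditioned shift): bibinhibirup → bibinhibiruf
  rule 4 (pre-rhotic lowering): bibinhibiruf → bibinhiberuf
  rule 5 (h-loss): bibinhiberuf → bibiniberuf
  rule 6 (vowel merger): bibiniberuf → bebeneberuf
  ⇒ Rishoish bebeneberuf

bebeneberuf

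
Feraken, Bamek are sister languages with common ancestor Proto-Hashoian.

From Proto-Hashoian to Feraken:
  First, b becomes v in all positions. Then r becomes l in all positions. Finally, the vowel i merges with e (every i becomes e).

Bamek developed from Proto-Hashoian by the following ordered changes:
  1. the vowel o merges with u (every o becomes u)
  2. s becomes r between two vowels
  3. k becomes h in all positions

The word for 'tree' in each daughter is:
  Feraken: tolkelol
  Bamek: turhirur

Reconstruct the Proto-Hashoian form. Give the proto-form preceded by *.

Position 5: Feraken has e, Bamek has i. Bamek preserves i here (none of its changes turn any other segment into i), so the proto-segment is *i.
Position 6: Feraken has l, Bamek has r. Taking the neighbouring segments as reconstructed: Feraken l could go back to *l or *r; Bamek r could go back to *s or *r — the one source consistent with every daughter is *r.
Position 7: Feraken has o, Bamek has u. Feraken preserves o here (none of its changes turn any other segment into o), so the proto-segment is *o.
Continuing position by position gives *torkiror; check it forward:
Feraken: start from *torkiror.
  rule 1: no change — torkiror
  rule 2 (unconditioned shift): torkiror → tolkilol
  rule 3 (vowel merger): tolkilol → tolkelol
  ⇒ Feraken tolkelol
Bamek: *torkiror > turkirur > turhirur  (by vowel merger, unconditioned shift)
Only *torkiror yields all of Feraken tolkelol, Bamek turhirur.

*torkiror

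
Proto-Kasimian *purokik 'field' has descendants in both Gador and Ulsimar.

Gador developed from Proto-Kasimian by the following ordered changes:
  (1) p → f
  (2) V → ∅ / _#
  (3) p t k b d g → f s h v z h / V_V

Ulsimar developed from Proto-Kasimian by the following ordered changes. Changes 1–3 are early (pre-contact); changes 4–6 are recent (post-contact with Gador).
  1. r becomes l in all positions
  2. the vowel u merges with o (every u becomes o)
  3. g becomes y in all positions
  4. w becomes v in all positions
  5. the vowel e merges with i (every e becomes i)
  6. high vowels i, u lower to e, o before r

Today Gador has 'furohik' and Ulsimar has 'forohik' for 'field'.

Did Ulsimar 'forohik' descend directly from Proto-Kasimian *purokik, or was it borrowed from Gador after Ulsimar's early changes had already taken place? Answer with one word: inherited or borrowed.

borrowed

If inherited, *purokik would pass through all of Ulsimar's changes:
Ulsimar: *purokik > pulokik > polokik  (by unconditioned shift, vowel merger)
If borrowed from Gador 'furohik' after the early changes, it would undergo only the recent ones:
  rule 4 (unconditioned shift): no change (furohik)
  rule 5 (vowel merger): no change (furohik)
  rule 6 (pre-rhotic lowering): furohik → forohik
  ⇒ as a loan: forohik
Ulsimar 'forohik' matches the loan outcome 'forohik', not the inherited 'polokik' — it skipped the early Ulsimar changes, so it was borrowed from Gador.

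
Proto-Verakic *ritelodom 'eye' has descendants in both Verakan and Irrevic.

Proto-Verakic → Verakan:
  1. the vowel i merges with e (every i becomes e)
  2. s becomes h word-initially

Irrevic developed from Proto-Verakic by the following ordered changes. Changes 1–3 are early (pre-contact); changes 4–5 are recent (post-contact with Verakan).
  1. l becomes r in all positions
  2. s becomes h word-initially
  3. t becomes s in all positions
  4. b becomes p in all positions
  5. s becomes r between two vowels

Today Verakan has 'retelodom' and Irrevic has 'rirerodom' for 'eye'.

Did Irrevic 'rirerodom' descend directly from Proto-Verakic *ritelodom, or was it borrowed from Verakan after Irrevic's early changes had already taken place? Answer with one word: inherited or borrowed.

If inherited, *ritelodom would pass through all of Irrevic's changes:
Irrevic: start from *ritelodom.
  rule 1 (unconditioned shift): ritelodom → riterodom
  rule 2: no change — riterodom
  rule 3 (unconditioned shift): riterodom → riserodom
  rule 4: no change — riserodom
  rule 5 (rhotacism): riserodom → rirerodom
  ⇒ Irrevic rirerodom
If borrowed from Verakan 'retelodom' after the early changes, it would undergo only the recent ones:
  rule 4 (unconditioned shift): no change (retelodom)
  rule 5 (rhotacism): no change (retelodom)
  ⇒ as a loan: retelodom
Irrevic 'rirerodom' matches the inherited outcome exactly, so it is an inherited cognate, not a loan.

inherited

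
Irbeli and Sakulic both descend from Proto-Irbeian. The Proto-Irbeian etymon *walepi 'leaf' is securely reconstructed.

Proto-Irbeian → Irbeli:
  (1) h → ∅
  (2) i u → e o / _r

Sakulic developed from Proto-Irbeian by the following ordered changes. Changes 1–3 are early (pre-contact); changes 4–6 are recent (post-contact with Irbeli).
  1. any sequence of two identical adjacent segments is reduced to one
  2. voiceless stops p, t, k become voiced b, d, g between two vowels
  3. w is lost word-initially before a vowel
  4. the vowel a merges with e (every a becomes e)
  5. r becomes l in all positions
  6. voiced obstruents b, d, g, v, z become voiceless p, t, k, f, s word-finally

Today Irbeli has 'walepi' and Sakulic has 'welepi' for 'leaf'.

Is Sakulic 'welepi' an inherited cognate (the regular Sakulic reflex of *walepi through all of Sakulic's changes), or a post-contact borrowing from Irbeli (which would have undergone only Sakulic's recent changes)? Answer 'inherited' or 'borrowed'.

If inherited, *walepi would pass through all of Sakulic's changes:
Sakulic: *walepi
  walepi (rule 1 does not apply)
  walepi → walebi   [intervocalic voicing]
  walebi → alebi   [glide loss]
  alebi → elebi   [vowel merger]
  elebi (rule 5 does not apply)
  elebi (rule 6 does not apply)
  giving Sakulic elebi.
If borrowed from Irbeli 'walepi' after the early changes, it would undergo only the recent ones:
  rule 4 (vowel merger): walepi → welepi
  rule 5 (unconditioned shift): no change (welepi)
  rule 6 (final devoicing): no change (welepi)
  ⇒ as a loan: welepi
Sakulic 'welepi' matches the loan outcome 'welepi', not the inherited 'elebi' — it skipped the early Sakulic changes, so it was borrowed from Irbeli.

borrowed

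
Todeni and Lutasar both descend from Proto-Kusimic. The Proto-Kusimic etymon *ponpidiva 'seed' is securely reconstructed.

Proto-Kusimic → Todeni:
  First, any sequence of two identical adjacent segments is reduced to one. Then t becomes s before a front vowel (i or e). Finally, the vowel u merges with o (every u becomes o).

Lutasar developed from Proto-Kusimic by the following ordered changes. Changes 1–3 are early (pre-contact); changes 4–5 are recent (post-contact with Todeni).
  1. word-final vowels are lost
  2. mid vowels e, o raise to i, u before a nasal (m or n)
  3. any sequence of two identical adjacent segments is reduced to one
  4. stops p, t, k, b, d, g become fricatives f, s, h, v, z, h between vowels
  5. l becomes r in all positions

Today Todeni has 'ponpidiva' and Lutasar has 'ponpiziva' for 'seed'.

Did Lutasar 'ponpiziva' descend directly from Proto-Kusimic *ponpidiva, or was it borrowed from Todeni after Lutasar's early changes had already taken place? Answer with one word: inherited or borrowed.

If inherited, *ponpidiva would pass through all of Lutasar's changes:
Lutasar: *ponpidiva > ponpidiv > punpidiv > punpiziv  (by apocope, pre-nasal raising, intervocalic lenition)
If borrowed from Todeni 'ponpidiva' after the early changes, it would undergo only the recent ones:
  rule 4 (intervocalic lenition): ponpidiva → ponpiziva
  rule 5 (unconditioned shift): no change (ponpiziva)
  ⇒ as a loan: ponpiziva
Lutasar 'ponpiziva' matches the loan outcome 'ponpiziva', not the inherited 'punpiziv' — it skipped the early Lutasar changes, so it was borrowed from Todeni.

borrowed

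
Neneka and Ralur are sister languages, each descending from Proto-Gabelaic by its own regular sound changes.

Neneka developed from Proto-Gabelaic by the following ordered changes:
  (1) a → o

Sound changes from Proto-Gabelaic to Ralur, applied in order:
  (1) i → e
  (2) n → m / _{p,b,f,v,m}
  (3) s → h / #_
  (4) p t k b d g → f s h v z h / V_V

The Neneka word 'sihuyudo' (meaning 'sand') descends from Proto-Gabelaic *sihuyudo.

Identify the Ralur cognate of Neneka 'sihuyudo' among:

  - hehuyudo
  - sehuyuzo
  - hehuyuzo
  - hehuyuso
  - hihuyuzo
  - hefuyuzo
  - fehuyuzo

Ralur: *sihuyudo > sehuyudo > hehuyudo > hehuyuzo  (by vowel merger, debuccalisation, intervocalic lenition)

hehuyuzo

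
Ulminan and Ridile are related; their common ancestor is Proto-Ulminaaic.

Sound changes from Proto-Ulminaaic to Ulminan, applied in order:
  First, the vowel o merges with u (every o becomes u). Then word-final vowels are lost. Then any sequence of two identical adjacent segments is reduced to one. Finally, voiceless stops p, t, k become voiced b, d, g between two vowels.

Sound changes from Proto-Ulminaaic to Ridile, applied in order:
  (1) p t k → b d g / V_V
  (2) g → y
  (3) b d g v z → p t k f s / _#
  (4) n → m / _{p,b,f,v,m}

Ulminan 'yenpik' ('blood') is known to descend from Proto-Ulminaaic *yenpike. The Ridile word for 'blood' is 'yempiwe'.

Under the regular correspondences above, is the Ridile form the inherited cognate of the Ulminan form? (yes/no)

Derive the expected Ridile reflex of *yenpike:
Ridile: start from *yenpike.
  rule 1 (intervocalic voicing): yenpike → yenpige
  rule 2 (unconditioned shift): yenpige → yenpiye
  rule 3: no change — yenpiye
  rule 4 (nasal place assimilation): yenpiye → yempiye
  ⇒ Ridile yempiye
The regular Ridile reflex would be 'yempiye', but the attested form is 'yempiwe'. The correspondence is irregular, so they are not cognates (the Ridile form has a different source).

no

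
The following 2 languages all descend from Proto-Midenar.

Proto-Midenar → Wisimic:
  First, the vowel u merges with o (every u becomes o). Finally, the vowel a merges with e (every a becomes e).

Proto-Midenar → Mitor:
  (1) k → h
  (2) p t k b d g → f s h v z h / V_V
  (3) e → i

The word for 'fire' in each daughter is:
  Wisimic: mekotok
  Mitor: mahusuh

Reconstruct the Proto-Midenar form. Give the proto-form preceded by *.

*makutuk

Position 7: Wisimic has k, Mitor has h. Wisimic preserves k here (none of its changes turn any other segment into k), so the proto-segment is *k.
Position 5: Wisimic has t, Mitor has s. Wisimic preserves t here (none of its changes turn any other segment into t), so the proto-segment is *t.
Verify the candidate proto-form against each daughter:
Wisimic: start from *makutuk.
  rule 1 (vowel merger): makutuk → makotok
  rule 2 (vowel merger): makotok → mekotok
  ⇒ Wisimic mekotok
Mitor: start from *makutuk.
  rule 1 (unconditioned shift): makutuk → mahutuh
  rule 2 (intervocalic lenition): mahutuh → mahusuh
  rule 3: no change — mahusuh
  ⇒ Mitor mahusuh
No other proto-form is consistent with every reflex, so the reconstruction is *makutuk.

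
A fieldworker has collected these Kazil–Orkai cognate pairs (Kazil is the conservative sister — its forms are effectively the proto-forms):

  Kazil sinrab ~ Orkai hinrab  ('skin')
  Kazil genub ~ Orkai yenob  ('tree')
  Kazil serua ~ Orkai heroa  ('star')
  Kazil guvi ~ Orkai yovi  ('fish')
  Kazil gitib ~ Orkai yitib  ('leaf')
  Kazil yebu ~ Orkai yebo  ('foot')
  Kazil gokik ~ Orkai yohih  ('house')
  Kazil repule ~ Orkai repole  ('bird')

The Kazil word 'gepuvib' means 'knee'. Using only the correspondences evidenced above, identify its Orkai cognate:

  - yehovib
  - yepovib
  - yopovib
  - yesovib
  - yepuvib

genub ~ yenob — Kazil g corresponds to Orkai y word-initially before a front vowel.
guvi ~ yovi — Kazil u corresponds to Orkai o after a consonant, before a labial obstruent.
Applying these to Kazil 'gepuvib':
  gepuvib → yepuvib   (g→y word-initially before a front vowel)
  yepuvib → yepovib   (u→o after a consonant, before a labial obstruent)
So the Orkai cognate is 'yepovib'.

yepovib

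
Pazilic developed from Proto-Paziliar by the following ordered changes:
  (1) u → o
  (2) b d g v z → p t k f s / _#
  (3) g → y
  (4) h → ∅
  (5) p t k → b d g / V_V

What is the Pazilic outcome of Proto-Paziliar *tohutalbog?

toodalbok

Pazilic: *tohutalbog
  tohutalbog → tohotalbog   [vowel merger]
  tohotalbog → tohotalbok   [final devoicing]
  tohotalbok (rule 3 does not apply)
  tohotalbok → tootalbok   [h-loss]
  tootalbok → toodalbok   [intervocalic voicing]
  giving Pazilic toodalbok.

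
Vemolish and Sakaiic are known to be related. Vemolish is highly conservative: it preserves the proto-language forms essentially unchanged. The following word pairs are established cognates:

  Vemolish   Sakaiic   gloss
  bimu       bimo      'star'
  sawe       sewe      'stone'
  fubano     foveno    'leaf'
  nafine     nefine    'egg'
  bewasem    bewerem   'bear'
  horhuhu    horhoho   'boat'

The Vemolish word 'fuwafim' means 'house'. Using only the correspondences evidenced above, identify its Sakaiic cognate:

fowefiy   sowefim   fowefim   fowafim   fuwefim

horhuhu ~ horhoho — Vemolish u corresponds to Sakaiic o after a consonant, before a consonant other than r, m, n, p, b, f, v.
nafine ~ nefine — Vemolish a corresponds to Sakaiic e after a consonant, before a labial obstruent.
Applying these to Vemolish 'fuwafim':
  fuwafim → fowafim   (u→o after a consonant, before a consonant other than r, m, n, p, b, f, v)
  fowafim → fowefim   (a→e after a consonant, before a labial obstruent)
So the Sakaiic cognate is 'fowefim'.

fowefim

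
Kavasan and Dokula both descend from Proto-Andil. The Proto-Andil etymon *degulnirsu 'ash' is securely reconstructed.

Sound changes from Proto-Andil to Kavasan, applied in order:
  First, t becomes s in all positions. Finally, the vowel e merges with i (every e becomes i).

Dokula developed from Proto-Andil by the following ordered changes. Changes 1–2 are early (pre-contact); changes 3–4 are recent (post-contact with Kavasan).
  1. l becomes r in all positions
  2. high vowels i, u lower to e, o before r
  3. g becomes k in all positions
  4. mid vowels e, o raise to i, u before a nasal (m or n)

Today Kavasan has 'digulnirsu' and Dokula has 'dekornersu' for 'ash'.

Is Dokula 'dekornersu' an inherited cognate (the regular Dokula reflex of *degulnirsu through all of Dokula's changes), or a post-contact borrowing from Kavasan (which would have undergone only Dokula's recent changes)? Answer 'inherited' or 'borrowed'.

If inherited, *degulnirsu would pass through all of Dokula's changes:
Dokula: *degulnirsu
  degulnirsu → degurnirsu   [unconditioned shift]
  degurnirsu → degornersu   [pre-rhotic lowering]
  degornersu → dekornersu   [unconditioned shift]
  dekornersu (rule 4 does not apply)
  giving Dokula dekornersu.
If borrowed from Kavasan 'digulnirsu' after the early changes, it would undergo only the recent ones:
  rule 3 (unconditioned shift): digulnirsu → dikulnirsu
  rule 4 (pre-nasal raising): no change (dikulnirsu)
  ⇒ as a loan: dikulnirsu
Dokula 'dekornersu' matches the inherited outcome exactly, so it is an inherited cognate, not a loan.

inherited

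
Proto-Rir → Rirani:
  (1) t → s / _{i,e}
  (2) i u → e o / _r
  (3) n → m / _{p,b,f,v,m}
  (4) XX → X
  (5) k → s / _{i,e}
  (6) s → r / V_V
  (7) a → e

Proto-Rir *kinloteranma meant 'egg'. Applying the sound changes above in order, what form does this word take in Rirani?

sinlorereme

Rirani: *kinloteranma
  kinloteranma → kinloseranma   [palatalisation]
  kinloseranma (rule 2 does not apply)
  kinloseranma → kinloseramma   [nasal place assimilation]
  kinloseramma → kinloserama   [degemination]
  kinloserama → sinloserama   [palatalisation]
  sinloserama → sinlorerama   [rhotacism]
  sinlorerama → sinlorereme   [vowel merger]
  giving Rirani sinlorereme.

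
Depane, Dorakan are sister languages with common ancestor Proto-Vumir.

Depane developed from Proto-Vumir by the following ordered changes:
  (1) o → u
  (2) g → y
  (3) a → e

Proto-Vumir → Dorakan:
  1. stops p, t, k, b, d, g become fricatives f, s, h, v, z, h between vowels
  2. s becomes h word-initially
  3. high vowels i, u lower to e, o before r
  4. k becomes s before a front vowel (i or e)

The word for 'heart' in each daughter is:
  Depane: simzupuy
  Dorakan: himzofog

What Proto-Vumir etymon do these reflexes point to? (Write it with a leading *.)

Position 5: Depane has u, Dorakan has o. Taking the neighbouring segments as reconstructed: Depane u could go back to *o or *u; Dorakan o can only go back to *o — the one source consistent with every daughter is *o.
Position 8: Depane has y, Dorakan has g. Dorakan preserves g here (none of its changes turn any other segment into g), so the proto-segment is *g.
Position 7: Depane has u, Dorakan has o. Taking the neighbouring segments as reconstructed: Depane u could go back to *o or *u; Dorakan o can only go back to *o — the one source consistent with every daughter is *o.
Verify the candidate proto-form against each daughter:
Depane: *simzopog > simzupug > simzupuy  (by vowel merger, unconditioned shift)
Dorakan: *simzopog > simzofog > himzofog  (by intervocalic lenition, debuccalisation)
Only *simzopog yields all of Depane simzupuy, Dorakan himzofog.

*simzopog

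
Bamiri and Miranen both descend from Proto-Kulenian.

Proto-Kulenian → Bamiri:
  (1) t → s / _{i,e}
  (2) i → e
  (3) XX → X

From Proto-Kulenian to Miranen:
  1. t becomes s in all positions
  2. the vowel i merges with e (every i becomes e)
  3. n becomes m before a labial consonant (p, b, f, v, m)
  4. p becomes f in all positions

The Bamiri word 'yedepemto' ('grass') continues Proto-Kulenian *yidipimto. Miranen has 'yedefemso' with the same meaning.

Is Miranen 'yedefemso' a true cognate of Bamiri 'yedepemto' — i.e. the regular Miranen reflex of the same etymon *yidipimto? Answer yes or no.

yes

Derive the expected Miranen reflex of *yidipimto:
Miranen: start from *yidipimto.
  rule 1 (unconditioned shift): yidipimto → yidipimso
  rule 2 (vowel merger): yidipimso → yedepemso
  rule 3: no change — yedepemso
  rule 4 (unconditioned shift): yedepemso → yedefemso
  ⇒ Miranen yedefemso
Miranen 'yedefemso' matches the regular reflex exactly, so the pair is cognate.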